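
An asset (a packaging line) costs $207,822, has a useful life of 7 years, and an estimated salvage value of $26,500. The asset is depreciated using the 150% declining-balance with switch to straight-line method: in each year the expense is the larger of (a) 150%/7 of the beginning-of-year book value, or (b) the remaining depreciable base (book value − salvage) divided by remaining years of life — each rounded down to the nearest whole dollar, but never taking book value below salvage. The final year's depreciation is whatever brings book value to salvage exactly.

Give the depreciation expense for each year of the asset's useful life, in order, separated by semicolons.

Depreciable base = $207,822 − $26,500 = $181,322.
Year 1: DB = ⌊$207,822 × 150%/7⌋ = $44,533; SL = ⌊$181,322/7⌋ = $25,903 → take DB $44,533. Book value $163,289.
Year 2: DB = ⌊$163,289 × 150%/7⌋ = $34,990; SL = ⌊$136,789/6⌋ = $22,798 → take DB $34,990. Book value $128,299.
Year 3: DB = ⌊$128,299 × 150%/7⌋ = $27,492; SL = ⌊$101,799/5⌋ = $20,359 → take DB $27,492. Book value $100,807.
Year 4: DB = ⌊$100,807 × 150%/7⌋ = $21,601; SL = ⌊$74,307/4⌋ = $18,576 → take DB $21,601. Book value $79,206.
Year 5: DB = ⌊$79,206 × 150%/7⌋ = $16,972; SL = ⌊$52,706/3⌋ = $17,568 → take SL $17,568. Book value $61,638.
Year 6: DB = ⌊$61,638 × 150%/7⌋ = $13,208; SL = ⌊$35,138/2⌋ = $17,569 → take SL $17,569. Book value $44,069.
Year 7 (final): $44,069 − $26,500 = $17,569. Book value $26,500.

$44,533; $34,990; $27,492; $21,601; $17,568; $17,569; $17,569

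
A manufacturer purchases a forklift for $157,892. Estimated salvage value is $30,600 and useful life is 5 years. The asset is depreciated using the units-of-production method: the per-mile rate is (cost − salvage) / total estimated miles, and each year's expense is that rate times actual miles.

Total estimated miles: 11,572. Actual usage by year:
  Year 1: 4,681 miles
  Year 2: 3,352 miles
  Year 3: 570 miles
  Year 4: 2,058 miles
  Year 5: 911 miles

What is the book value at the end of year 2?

$69,529

Depreciable base = $157,892 − $30,600 = $127,292.
Rate = $127,292 / 11,572 miles = $11 per mile.
Year 1: 4,681 × $11 = $51,491. Book value $106,401.
Year 2: 3,352 × $11 = $36,872. Book value $69,529.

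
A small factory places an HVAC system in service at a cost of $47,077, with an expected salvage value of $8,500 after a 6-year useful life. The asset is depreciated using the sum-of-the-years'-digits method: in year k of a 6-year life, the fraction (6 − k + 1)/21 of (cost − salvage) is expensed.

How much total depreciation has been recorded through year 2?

$20,207

Depreciable base = $47,077 − $8,500 = $38,577.
Sum of the years' digits = 6+5+4+3+2+1 = 21.
Year 1: $38,577 × 6/21 = $11,022. Book value $36,055.
Year 2: $38,577 × 5/21 = $9,185. Book value $26,870.
Accumulated through year 2 = $47,077 − $26,870 = $20,207.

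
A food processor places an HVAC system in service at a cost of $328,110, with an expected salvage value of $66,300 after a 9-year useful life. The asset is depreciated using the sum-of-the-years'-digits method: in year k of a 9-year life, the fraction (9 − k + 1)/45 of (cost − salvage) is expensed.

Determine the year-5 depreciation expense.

$29,090

Depreciable base = $328,110 − $66,300 = $261,810.
Sum of the years' digits = 9+8+7+6+5+4+3+2+1 = 45.
Year 1: $261,810 × 9/45 = $52,362. Book value $275,748.
Year 2: $261,810 × 8/45 = $46,544. Book value $229,204.
Year 3: $261,810 × 7/45 = $40,726. Book value $188,478.
Year 4: $261,810 × 6/45 = $34,908. Book value $153,570.
Year 5: $261,810 × 5/45 = $29,090. Book value $124,480.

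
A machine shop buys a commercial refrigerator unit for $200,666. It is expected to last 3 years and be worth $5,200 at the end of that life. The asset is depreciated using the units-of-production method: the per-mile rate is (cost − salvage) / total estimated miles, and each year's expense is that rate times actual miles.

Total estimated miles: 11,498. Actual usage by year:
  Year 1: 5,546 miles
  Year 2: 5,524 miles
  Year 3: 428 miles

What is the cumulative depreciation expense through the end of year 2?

$188,190

Depreciable base = $200,666 − $5,200 = $195,466.
Rate = $195,466 / 11,498 miles = $17 per mile.
Year 1: 5,546 × $17 = $94,282. Book value $106,384.
Year 2: 5,524 × $17 = $93,908. Book value $12,476.
Accumulated through year 2 = $200,666 − $12,476 = $188,190.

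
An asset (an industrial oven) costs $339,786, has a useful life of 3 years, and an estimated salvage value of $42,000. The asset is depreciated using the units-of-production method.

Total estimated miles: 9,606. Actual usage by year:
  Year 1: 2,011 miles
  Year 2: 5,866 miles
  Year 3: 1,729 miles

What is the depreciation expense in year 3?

$53,599

Depreciable base = $339,786 − $42,000 = $297,786.
Rate = $297,786 / 9,606 miles = $31 per mile.
Year 1: 2,011 × $31 = $62,341. Book value $277,445.
Year 2: 5,866 × $31 = $181,846. Book value $95,599.
Year 3: 1,729 × $31 = $53,599. Book value $42,000.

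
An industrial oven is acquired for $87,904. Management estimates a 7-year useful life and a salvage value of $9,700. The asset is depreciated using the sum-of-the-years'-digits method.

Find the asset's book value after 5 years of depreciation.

Depreciable base = $87,904 − $9,700 = $78,204.
Sum of the years' digits = 7+6+5+4+3+2+1 = 28.
Year 1: $78,204 × 7/28 = $19,551. Book value $68,353.
Year 2: $78,204 × 6/28 = $16,758. Book value $51,595.
Year 3: $78,204 × 5/28 = $13,965. Book value $37,630.
Year 4: $78,204 × 4/28 = $11,172. Book value $26,458.
Year 5: $78,204 × 3/28 = $8,379. Book value $18,079.

$18,079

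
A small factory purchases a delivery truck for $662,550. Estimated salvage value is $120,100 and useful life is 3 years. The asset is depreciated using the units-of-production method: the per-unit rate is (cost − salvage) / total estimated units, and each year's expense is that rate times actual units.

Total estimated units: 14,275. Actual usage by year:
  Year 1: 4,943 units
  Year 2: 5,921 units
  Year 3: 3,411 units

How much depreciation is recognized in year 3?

$129,618

Depreciable base = $662,550 − $120,100 = $542,450.
Rate = $542,450 / 14,275 units = $38 per unit.
Year 1: 4,943 × $38 = $187,834. Book value $474,716.
Year 2: 5,921 × $38 = $224,998. Book value $249,718.
Year 3: 3,411 × $38 = $129,618. Book value $120,100.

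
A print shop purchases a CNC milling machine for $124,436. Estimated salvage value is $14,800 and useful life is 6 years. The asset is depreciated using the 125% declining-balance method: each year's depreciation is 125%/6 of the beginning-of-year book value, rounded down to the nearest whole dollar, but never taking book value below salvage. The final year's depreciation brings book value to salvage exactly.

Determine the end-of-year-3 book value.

Depreciable base = $124,436 − $14,800 = $109,636.
Year 1: ⌊$124,436 × 125%/6⌋ = $25,924. Book value $98,512.
Year 2: ⌊$98,512 × 125%/6⌋ = $20,523. Book value $77,989.
Year 3: ⌊$77,989 × 125%/6⌋ = $16,247. Book value $61,742.

$61,742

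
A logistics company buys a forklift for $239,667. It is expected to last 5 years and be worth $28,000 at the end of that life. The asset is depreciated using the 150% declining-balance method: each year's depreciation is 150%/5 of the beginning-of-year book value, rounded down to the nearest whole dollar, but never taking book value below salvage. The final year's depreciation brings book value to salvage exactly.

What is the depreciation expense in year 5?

Depreciable base = $239,667 − $28,000 = $211,667.
Year 1: ⌊$239,667 × 150%/5⌋ = $71,900. Book value $167,767.
Year 2: ⌊$167,767 × 150%/5⌋ = $50,330. Book value $117,437.
Year 3: ⌊$117,437 × 150%/5⌋ = $35,231. Book value $82,206.
Year 4: ⌊$82,206 × 150%/5⌋ = $24,661. Book value $57,545.
Year 5 (final): $57,545 − $28,000 = $29,545. Book value $28,000.

$29,545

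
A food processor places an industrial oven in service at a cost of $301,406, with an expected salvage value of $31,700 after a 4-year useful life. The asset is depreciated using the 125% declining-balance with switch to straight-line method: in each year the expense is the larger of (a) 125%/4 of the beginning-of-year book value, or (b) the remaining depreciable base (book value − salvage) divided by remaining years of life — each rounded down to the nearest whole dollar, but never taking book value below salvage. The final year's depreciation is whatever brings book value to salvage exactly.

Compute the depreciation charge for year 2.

Depreciable base = $301,406 − $31,700 = $269,706.
Year 1: DB = ⌊$301,406 × 125%/4⌋ = $94,189; SL = ⌊$269,706/4⌋ = $67,426 → take DB $94,189. Book value $207,217.
Year 2: DB = ⌊$207,217 × 125%/4⌋ = $64,755; SL = ⌊$175,517/3⌋ = $58,505 → take DB $64,755. Book value $142,462.

$64,755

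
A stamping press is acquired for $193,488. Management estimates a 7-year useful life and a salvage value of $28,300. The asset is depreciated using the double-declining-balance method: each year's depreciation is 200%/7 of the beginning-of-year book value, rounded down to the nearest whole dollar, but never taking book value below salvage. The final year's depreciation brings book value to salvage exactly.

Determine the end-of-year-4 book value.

$50,368

Depreciable base = $193,488 − $28,300 = $165,188.
Year 1: ⌊$193,488 × 200%/7⌋ = $55,282. Book value $138,206.
Year 2: ⌊$138,206 × 200%/7⌋ = $39,487. Book value $98,719.
Year 3: ⌊$98,719 × 200%/7⌋ = $28,205. Book value $70,514.
Year 4: ⌊$70,514 × 200%/7⌋ = $20,146. Book value $50,368.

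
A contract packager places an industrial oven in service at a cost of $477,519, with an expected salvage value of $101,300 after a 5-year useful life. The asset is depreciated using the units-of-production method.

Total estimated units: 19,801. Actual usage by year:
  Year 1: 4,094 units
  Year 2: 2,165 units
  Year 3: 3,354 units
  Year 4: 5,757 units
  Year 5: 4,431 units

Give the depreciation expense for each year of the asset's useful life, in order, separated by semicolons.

$77,786; $41,135; $63,726; $109,383; $84,189

Depreciable base = $477,519 − $101,300 = $376,219.
Rate = $376,219 / 19,801 units = $19 per unit.
Year 1: 4,094 × $19 = $77,786. Book value $399,733.
Year 2: 2,165 × $19 = $41,135. Book value $358,598.
Year 3: 3,354 × $19 = $63,726. Book value $294,872.
Year 4: 5,757 × $19 = $109,383. Book value $185,489.
Year 5: 4,431 × $19 = $84,189. Book value $101,300.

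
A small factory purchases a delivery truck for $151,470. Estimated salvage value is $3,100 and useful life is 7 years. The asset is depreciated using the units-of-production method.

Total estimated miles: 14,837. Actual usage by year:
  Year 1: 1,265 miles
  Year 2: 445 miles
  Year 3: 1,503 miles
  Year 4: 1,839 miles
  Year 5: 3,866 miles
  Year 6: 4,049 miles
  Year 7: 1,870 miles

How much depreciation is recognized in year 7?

Depreciable base = $151,470 − $3,100 = $148,370.
Rate = $148,370 / 14,837 miles = $10 per mile.
Year 1: 1,265 × $10 = $12,650. Book value $138,820.
Year 2: 445 × $10 = $4,450. Book value $134,370.
Year 3: 1,503 × $10 = $15,030. Book value $119,340.
Year 4: 1,839 × $10 = $18,390. Book value $100,950.
Year 5: 3,866 × $10 = $38,660. Book value $62,290.
Year 6: 4,049 × $10 = $40,490. Book value $21,800.
Year 7: 1,870 × $10 = $18,700. Book value $3,100.

$18,700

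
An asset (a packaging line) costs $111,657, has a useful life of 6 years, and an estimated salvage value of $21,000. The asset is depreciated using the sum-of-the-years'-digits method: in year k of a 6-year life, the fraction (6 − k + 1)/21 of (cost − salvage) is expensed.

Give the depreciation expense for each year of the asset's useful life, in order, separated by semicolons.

Depreciable base = $111,657 − $21,000 = $90,657.
Sum of the years' digits = 6+5+4+3+2+1 = 21.
Year 1: $90,657 × 6/21 = $25,902. Book value $85,755.
Year 2: $90,657 × 5/21 = $21,585. Book value $64,170.
Year 3: $90,657 × 4/21 = $17,268. Book value $46,902.
Year 4: $90,657 × 3/21 = $12,951. Book value $33,951.
Year 5: $90,657 × 2/21 = $8,634. Book value $25,317.
Year 6: $90,657 × 1/21 = $4,317. Book value $21,000.

$25,902; $21,585; $17,268; $12,951; $8,634; $4,317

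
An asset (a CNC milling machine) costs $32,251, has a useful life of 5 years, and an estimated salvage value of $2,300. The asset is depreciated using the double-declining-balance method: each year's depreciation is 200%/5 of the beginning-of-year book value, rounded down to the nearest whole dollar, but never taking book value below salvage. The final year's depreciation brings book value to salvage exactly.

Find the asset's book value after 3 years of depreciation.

$6,967

Depreciable base = $32,251 − $2,300 = $29,951.
Year 1: ⌊$32,251 × 200%/5⌋ = $12,900. Book value $19,351.
Year 2: ⌊$19,351 × 200%/5⌋ = $7,740. Book value $11,611.
Year 3: ⌊$11,611 × 200%/5⌋ = $4,644. Book value $6,967.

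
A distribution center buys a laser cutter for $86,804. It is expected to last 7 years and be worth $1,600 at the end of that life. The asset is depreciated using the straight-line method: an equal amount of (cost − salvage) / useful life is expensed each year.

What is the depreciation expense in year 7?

Depreciable base = $86,804 − $1,600 = $85,204.
Annual expense = $85,204 / 7 = $12,172.

$12,172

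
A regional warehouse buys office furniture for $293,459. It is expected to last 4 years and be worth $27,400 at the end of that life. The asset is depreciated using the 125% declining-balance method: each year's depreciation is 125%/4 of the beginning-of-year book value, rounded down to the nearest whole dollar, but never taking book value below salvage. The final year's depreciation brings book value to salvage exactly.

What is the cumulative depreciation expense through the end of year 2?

Depreciable base = $293,459 − $27,400 = $266,059.
Year 1: ⌊$293,459 × 125%/4⌋ = $91,705. Book value $201,754.
Year 2: ⌊$201,754 × 125%/4⌋ = $63,048. Book value $138,706.
Accumulated through year 2 = $293,459 − $138,706 = $154,753.

$154,753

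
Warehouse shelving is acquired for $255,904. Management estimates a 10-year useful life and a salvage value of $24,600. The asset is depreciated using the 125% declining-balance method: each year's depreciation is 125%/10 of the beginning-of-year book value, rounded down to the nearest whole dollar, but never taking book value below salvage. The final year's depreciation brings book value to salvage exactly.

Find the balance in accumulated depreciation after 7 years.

Depreciable base = $255,904 − $24,600 = $231,304.
Year 1: ⌊$255,904 × 125%/10⌋ = $31,988. Book value $223,916.
Year 2: ⌊$223,916 × 125%/10⌋ = $27,989. Book value $195,927.
Year 3: ⌊$195,927 × 125%/10⌋ = $24,490. Book value $171,437.
Year 4: ⌊$171,437 × 125%/10⌋ = $21,429. Book value $150,008.
Year 5: ⌊$150,008 × 125%/10⌋ = $18,751. Book value $131,257.
Year 6: ⌊$131,257 × 125%/10⌋ = $16,407. Book value $114,850.
Year 7: ⌊$114,850 × 125%/10⌋ = $14,356. Book value $100,494.
Accumulated through year 7 = $255,904 − $100,494 = $155,410.

$155,410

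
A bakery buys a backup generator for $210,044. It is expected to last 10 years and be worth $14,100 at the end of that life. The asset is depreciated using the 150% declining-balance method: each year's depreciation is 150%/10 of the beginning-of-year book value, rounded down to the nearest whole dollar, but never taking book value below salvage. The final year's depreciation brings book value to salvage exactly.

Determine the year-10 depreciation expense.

Depreciable base = $210,044 − $14,100 = $195,944.
Year 1: ⌊$210,044 × 150%/10⌋ = $31,506. Book value $178,538.
Year 2: ⌊$178,538 × 150%/10⌋ = $26,780. Book value $151,758.
Year 3: ⌊$151,758 × 150%/10⌋ = $22,763. Book value $128,995.
Year 4: ⌊$128,995 × 150%/10⌋ = $19,349. Book value $109,646.
Year 5: ⌊$109,646 × 150%/10⌋ = $16,446. Book value $93,200.
Year 6: ⌊$93,200 × 150%/10⌋ = $13,980. Book value $79,220.
Year 7: ⌊$79,220 × 150%/10⌋ = $11,883. Book value $67,337.
Year 8: ⌊$67,337 × 150%/10⌋ = $10,100. Book value $57,237.
Year 9: ⌊$57,237 × 150%/10⌋ = $8,585. Book value $48,652.
Year 10 (final): $48,652 − $14,100 = $34,552. Book value $14,100.

$34,552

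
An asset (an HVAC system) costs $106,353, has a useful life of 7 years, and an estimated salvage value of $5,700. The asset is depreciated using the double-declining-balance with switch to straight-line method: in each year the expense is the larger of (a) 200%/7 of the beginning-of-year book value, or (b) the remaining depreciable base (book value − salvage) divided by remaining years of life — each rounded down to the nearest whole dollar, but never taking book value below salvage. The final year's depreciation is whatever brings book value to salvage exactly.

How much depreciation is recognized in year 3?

Depreciable base = $106,353 − $5,700 = $100,653.
Year 1: DB = ⌊$106,353 × 200%/7⌋ = $30,386; SL = ⌊$100,653/7⌋ = $14,379 → take DB $30,386. Book value $75,967.
Year 2: DB = ⌊$75,967 × 200%/7⌋ = $21,704; SL = ⌊$70,267/6⌋ = $11,711 → take DB $21,704. Book value $54,263.
Year 3: DB = ⌊$54,263 × 200%/7⌋ = $15,503; SL = ⌊$48,563/5⌋ = $9,712 → take DB $15,503. Book value $38,760.

$15,503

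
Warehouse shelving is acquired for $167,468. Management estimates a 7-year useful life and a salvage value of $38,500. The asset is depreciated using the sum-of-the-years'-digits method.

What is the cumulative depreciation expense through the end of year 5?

Depreciable base = $167,468 − $38,500 = $128,968.
Sum of the years' digits = 7+6+5+4+3+2+1 = 28.
Year 1: $128,968 × 7/28 = $32,242. Book value $135,226.
Year 2: $128,968 × 6/28 = $27,636. Book value $107,590.
Year 3: $128,968 × 5/28 = $23,030. Book value $84,560.
Year 4: $128,968 × 4/28 = $18,424. Book value $66,136.
Year 5: $128,968 × 3/28 = $13,818. Book value $52,318.
Accumulated through year 5 = $167,468 − $52,318 = $115,150.

$115,150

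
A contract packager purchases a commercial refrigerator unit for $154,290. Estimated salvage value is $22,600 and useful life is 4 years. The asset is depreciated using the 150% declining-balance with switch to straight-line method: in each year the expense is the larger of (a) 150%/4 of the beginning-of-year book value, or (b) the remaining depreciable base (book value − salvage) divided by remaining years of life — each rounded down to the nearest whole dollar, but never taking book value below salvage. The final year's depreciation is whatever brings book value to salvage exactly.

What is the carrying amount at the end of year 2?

$60,270

Depreciable base = $154,290 − $22,600 = $131,690.
Year 1: DB = ⌊$154,290 × 150%/4⌋ = $57,858; SL = ⌊$131,690/4⌋ = $32,922 → take DB $57,858. Book value $96,432.
Year 2: DB = ⌊$96,432 × 150%/4⌋ = $36,162; SL = ⌊$73,832/3⌋ = $24,610 → take DB $36,162. Book value $60,270.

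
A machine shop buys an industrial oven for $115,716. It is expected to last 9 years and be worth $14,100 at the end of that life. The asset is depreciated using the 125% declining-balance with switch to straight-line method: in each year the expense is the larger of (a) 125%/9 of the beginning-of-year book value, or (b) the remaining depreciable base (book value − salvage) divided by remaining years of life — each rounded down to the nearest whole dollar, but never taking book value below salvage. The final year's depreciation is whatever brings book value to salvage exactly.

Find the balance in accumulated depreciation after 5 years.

$61,994

Depreciable base = $115,716 − $14,100 = $101,616.
Year 1: DB = ⌊$115,716 × 125%/9⌋ = $16,071; SL = ⌊$101,616/9⌋ = $11,290 → take DB $16,071. Book value $99,645.
Year 2: DB = ⌊$99,645 × 125%/9⌋ = $13,839; SL = ⌊$85,545/8⌋ = $10,693 → take DB $13,839. Book value $85,806.
Year 3: DB = ⌊$85,806 × 125%/9⌋ = $11,917; SL = ⌊$71,706/7⌋ = $10,243 → take DB $11,917. Book value $73,889.
Year 4: DB = ⌊$73,889 × 125%/9⌋ = $10,262; SL = ⌊$59,789/6⌋ = $9,964 → take DB $10,262. Book value $63,627.
Year 5: DB = ⌊$63,627 × 125%/9⌋ = $8,837; SL = ⌊$49,527/5⌋ = $9,905 → take SL $9,905. Book value $53,722.
Accumulated through year 5 = $115,716 − $53,722 = $61,994.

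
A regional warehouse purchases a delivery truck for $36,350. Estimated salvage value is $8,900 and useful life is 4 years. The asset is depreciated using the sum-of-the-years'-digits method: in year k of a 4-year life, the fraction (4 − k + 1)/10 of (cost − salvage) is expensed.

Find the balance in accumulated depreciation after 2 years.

$19,215

Depreciable base = $36,350 − $8,900 = $27,450.
Sum of the years' digits = 4+3+2+1 = 10.
Year 1: $27,450 × 4/10 = $10,980. Book value $25,370.
Year 2: $27,450 × 3/10 = $8,235. Book value $17,135.
Accumulated through year 2 = $36,350 − $17,135 = $19,215.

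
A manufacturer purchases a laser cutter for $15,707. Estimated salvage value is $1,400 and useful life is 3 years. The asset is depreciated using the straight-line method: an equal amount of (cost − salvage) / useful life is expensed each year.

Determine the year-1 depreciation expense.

$4,769

Depreciable base = $15,707 − $1,400 = $14,307.
Annual expense = $14,307 / 3 = $4,769.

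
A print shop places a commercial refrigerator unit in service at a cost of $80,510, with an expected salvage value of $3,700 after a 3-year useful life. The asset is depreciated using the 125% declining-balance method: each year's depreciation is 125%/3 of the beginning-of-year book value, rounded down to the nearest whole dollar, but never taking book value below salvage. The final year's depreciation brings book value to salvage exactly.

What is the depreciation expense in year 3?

$23,697

Depreciable base = $80,510 − $3,700 = $76,810.
Year 1: ⌊$80,510 × 125%/3⌋ = $33,545. Book value $46,965.
Year 2: ⌊$46,965 × 125%/3⌋ = $19,568. Book value $27,397.
Year 3 (final): $27,397 − $3,700 = $23,697. Book value $3,700.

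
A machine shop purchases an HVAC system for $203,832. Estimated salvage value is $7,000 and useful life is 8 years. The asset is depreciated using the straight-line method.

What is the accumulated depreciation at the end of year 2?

Depreciable base = $203,832 − $7,000 = $196,832.
Annual expense = $196,832 / 8 = $24,604.
End of year 1: book value $179,228.
End of year 2: book value $154,624.
Accumulated through year 2 = $203,832 − $154,624 = $49,208.

$49,208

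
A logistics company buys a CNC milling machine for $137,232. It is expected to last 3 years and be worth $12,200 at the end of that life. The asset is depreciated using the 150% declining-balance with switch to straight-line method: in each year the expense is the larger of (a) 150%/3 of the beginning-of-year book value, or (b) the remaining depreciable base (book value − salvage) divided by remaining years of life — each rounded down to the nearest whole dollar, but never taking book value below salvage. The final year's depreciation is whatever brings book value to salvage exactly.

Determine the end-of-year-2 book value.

$34,308

Depreciable base = $137,232 − $12,200 = $125,032.
Year 1: DB = ⌊$137,232 × 150%/3⌋ = $68,616; SL = ⌊$125,032/3⌋ = $41,677 → take DB $68,616. Book value $68,616.
Year 2: DB = ⌊$68,616 × 150%/3⌋ = $34,308; SL = ⌊$56,416/2⌋ = $28,208 → take DB $34,308. Book value $34,308.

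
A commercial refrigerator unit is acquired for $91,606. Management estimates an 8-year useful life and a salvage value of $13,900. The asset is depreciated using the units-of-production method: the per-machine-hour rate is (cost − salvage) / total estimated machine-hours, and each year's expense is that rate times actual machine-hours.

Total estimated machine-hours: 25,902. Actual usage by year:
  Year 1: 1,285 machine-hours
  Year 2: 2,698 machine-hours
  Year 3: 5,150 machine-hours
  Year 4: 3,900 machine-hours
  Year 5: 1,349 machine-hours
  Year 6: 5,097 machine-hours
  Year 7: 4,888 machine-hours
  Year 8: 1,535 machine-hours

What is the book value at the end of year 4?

Depreciable base = $91,606 − $13,900 = $77,706.
Rate = $77,706 / 25,902 machine-hours = $3 per machine-hour.
Year 1: 1,285 × $3 = $3,855. Book value $87,751.
Year 2: 2,698 × $3 = $8,094. Book value $79,657.
Year 3: 5,150 × $3 = $15,450. Book value $64,207.
Year 4: 3,900 × $3 = $11,700. Book value $52,507.

$52,507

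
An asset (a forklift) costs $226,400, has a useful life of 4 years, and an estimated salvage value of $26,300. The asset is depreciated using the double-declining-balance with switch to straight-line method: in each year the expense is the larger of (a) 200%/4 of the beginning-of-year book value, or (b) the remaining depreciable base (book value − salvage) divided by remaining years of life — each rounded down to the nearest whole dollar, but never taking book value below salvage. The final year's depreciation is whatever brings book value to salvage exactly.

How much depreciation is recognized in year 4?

$2,000

Depreciable base = $226,400 − $26,300 = $200,100.
Year 1: DB = ⌊$226,400 × 200%/4⌋ = $113,200; SL = ⌊$200,100/4⌋ = $50,025 → take DB $113,200. Book value $113,200.
Year 2: DB = ⌊$113,200 × 200%/4⌋ = $56,600; SL = ⌊$86,900/3⌋ = $28,966 → take DB $56,600. Book value $56,600.
Year 3: DB = ⌊$56,600 × 200%/4⌋ = $28,300; SL = ⌊$30,300/2⌋ = $15,150 → take DB $28,300. Book value $28,300.
Year 4 (final): $28,300 − $26,300 = $2,000. Book value $26,300.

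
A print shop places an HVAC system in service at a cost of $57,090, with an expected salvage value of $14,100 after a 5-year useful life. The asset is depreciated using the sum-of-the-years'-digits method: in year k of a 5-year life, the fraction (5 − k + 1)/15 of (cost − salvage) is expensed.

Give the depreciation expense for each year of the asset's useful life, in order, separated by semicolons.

Depreciable base = $57,090 − $14,100 = $42,990.
Sum of the years' digits = 5+4+3+2+1 = 15.
Year 1: $42,990 × 5/15 = $14,330. Book value $42,760.
Year 2: $42,990 × 4/15 = $11,464. Book value $31,296.
Year 3: $42,990 × 3/15 = $8,598. Book value $22,698.
Year 4: $42,990 × 2/15 = $5,732. Book value $16,966.
Year 5: $42,990 × 1/15 = $2,866. Book value $14,100.

$14,330; $11,464; $8,598; $5,732; $2,866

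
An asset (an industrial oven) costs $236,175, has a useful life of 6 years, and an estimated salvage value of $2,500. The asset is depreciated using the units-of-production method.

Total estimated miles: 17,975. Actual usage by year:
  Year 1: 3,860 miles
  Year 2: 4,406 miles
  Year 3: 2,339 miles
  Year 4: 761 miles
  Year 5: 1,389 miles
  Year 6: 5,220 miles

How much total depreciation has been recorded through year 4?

Depreciable base = $236,175 − $2,500 = $233,675.
Rate = $233,675 / 17,975 miles = $13 per mile.
Year 1: 3,860 × $13 = $50,180. Book value $185,995.
Year 2: 4,406 × $13 = $57,278. Book value $128,717.
Year 3: 2,339 × $13 = $30,407. Book value $98,310.
Year 4: 761 × $13 = $9,893. Book value $88,417.
Accumulated through year 4 = $236,175 − $88,417 = $147,758.

$147,758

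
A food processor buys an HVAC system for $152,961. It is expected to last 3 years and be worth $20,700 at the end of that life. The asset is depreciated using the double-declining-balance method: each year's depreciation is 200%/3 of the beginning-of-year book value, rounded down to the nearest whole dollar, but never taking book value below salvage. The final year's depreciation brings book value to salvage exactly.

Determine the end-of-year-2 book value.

$20,700

Depreciable base = $152,961 − $20,700 = $132,261.
Year 1: ⌊$152,961 × 200%/3⌋ = $101,974. Book value $50,987.
Year 2: ⌊$50,987 × 200%/3⌋ = $33,991, capped at $30,287. Book value $20,700.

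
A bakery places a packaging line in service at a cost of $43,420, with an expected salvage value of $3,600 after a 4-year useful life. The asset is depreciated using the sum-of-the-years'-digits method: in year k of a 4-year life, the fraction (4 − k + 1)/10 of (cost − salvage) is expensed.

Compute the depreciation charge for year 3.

Depreciable base = $43,420 − $3,600 = $39,820.
Sum of the years' digits = 4+3+2+1 = 10.
Year 1: $39,820 × 4/10 = $15,928. Book value $27,492.
Year 2: $39,820 × 3/10 = $11,946. Book value $15,546.
Year 3: $39,820 × 2/10 = $7,964. Book value $7,582.

$7,964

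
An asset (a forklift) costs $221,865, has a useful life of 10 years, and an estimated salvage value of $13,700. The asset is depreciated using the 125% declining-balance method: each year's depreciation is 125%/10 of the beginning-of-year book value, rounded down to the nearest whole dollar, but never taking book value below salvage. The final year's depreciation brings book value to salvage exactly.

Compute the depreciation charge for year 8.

$10,891

Depreciable base = $221,865 − $13,700 = $208,165.
Year 1: ⌊$221,865 × 125%/10⌋ = $27,733. Book value $194,132.
Year 2: ⌊$194,132 × 125%/10⌋ = $24,266. Book value $169,866.
Year 3: ⌊$169,866 × 125%/10⌋ = $21,233. Book value $148,633.
Year 4: ⌊$148,633 × 125%/10⌋ = $18,579. Book value $130,054.
Year 5: ⌊$130,054 × 125%/10⌋ = $16,256. Book value $113,798.
Year 6: ⌊$113,798 × 125%/10⌋ = $14,224. Book value $99,574.
Year 7: ⌊$99,574 × 125%/10⌋ = $12,446. Book value $87,128.
Year 8: ⌊$87,128 × 125%/10⌋ = $10,891. Book value $76,237.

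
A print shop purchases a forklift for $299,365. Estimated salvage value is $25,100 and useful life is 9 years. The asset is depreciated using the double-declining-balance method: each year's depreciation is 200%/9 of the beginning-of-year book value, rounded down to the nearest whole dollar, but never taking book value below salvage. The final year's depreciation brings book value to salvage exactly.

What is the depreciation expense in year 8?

Depreciable base = $299,365 − $25,100 = $274,265.
Year 1: ⌊$299,365 × 200%/9⌋ = $66,525. Book value $232,840.
Year 2: ⌊$232,840 × 200%/9⌋ = $51,742. Book value $181,098.
Year 3: ⌊$181,098 × 200%/9⌋ = $40,244. Book value $140,854.
Year 4: ⌊$140,854 × 200%/9⌋ = $31,300. Book value $109,554.
Year 5: ⌊$109,554 × 200%/9⌋ = $24,345. Book value $85,209.
Year 6: ⌊$85,209 × 200%/9⌋ = $18,935. Book value $66,274.
Year 7: ⌊$66,274 × 200%/9⌋ = $14,727. Book value $51,547.
Year 8: ⌊$51,547 × 200%/9⌋ = $11,454. Book value $40,093.

$11,454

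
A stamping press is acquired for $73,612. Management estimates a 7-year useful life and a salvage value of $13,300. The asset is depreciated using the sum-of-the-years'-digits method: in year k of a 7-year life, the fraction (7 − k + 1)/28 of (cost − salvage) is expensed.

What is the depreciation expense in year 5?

$6,462

Depreciable base = $73,612 − $13,300 = $60,312.
Sum of the years' digits = 7+6+5+4+3+2+1 = 28.
Year 1: $60,312 × 7/28 = $15,078. Book value $58,534.
Year 2: $60,312 × 6/28 = $12,924. Book value $45,610.
Year 3: $60,312 × 5/28 = $10,770. Book value $34,840.
Year 4: $60,312 × 4/28 = $8,616. Book value $26,224.
Year 5: $60,312 × 3/28 = $6,462. Book value $19,762.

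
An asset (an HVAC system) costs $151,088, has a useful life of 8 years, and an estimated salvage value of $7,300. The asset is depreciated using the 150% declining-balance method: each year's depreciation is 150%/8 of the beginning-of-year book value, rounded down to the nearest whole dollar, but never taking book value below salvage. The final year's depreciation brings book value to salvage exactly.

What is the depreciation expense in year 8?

Depreciable base = $151,088 − $7,300 = $143,788.
Year 1: ⌊$151,088 × 150%/8⌋ = $28,329. Book value $122,759.
Year 2: ⌊$122,759 × 150%/8⌋ = $23,017. Book value $99,742.
Year 3: ⌊$99,742 × 150%/8⌋ = $18,701. Book value $81,041.
Year 4: ⌊$81,041 × 150%/8⌋ = $15,195. Book value $65,846.
Year 5: ⌊$65,846 × 150%/8⌋ = $12,346. Book value $53,500.
Year 6: ⌊$53,500 × 150%/8⌋ = $10,031. Book value $43,469.
Year 7: ⌊$43,469 × 150%/8⌋ = $8,150. Book value $35,319.
Year 8 (final): $35,319 − $7,300 = $28,019. Book value $7,300.

$28,019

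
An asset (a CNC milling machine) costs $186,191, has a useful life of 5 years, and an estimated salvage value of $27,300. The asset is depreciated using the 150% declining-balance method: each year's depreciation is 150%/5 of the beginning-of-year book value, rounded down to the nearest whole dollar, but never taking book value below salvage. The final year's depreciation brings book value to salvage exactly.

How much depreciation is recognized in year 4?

Depreciable base = $186,191 − $27,300 = $158,891.
Year 1: ⌊$186,191 × 150%/5⌋ = $55,857. Book value $130,334.
Year 2: ⌊$130,334 × 150%/5⌋ = $39,100. Book value $91,234.
Year 3: ⌊$91,234 × 150%/5⌋ = $27,370. Book value $63,864.
Year 4: ⌊$63,864 × 150%/5⌋ = $19,159. Book value $44,705.

$19,159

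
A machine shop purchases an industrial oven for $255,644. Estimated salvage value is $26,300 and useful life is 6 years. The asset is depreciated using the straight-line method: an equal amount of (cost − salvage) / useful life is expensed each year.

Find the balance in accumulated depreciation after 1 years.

Depreciable base = $255,644 − $26,300 = $229,344.
Annual expense = $229,344 / 6 = $38,224.
End of year 1: book value $217,420.
Accumulated through year 1 = $255,644 − $217,420 = $38,224.

$38,224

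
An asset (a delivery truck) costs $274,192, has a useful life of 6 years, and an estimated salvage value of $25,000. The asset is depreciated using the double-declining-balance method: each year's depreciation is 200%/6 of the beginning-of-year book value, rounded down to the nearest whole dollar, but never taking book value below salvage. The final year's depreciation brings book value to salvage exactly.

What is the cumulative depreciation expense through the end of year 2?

$152,328

Depreciable base = $274,192 − $25,000 = $249,192.
Year 1: ⌊$274,192 × 200%/6⌋ = $91,397. Book value $182,795.
Year 2: ⌊$182,795 × 200%/6⌋ = $60,931. Book value $121,864.
Accumulated through year 2 = $274,192 − $121,864 = $152,328.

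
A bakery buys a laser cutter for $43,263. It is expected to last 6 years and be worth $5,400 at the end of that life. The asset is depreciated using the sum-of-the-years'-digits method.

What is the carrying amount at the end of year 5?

Depreciable base = $43,263 − $5,400 = $37,863.
Sum of the years' digits = 6+5+4+3+2+1 = 21.
Year 1: $37,863 × 6/21 = $10,818. Book value $32,445.
Year 2: $37,863 × 5/21 = $9,015. Book value $23,430.
Year 3: $37,863 × 4/21 = $7,212. Book value $16,218.
Year 4: $37,863 × 3/21 = $5,409. Book value $10,809.
Year 5: $37,863 × 2/21 = $3,606. Book value $7,203.

$7,203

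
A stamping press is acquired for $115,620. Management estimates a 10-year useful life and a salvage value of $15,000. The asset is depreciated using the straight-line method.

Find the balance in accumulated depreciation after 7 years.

Depreciable base = $115,620 − $15,000 = $100,620.
Annual expense = $100,620 / 10 = $10,062.
End of year 1: book value $105,558.
End of year 2: book value $95,496.
End of year 3: book value $85,434.
End of year 4: book value $75,372.
End of year 5: book value $65,310.
End of year 6: book value $55,248.
End of year 7: book value $45,186.
Accumulated through year 7 = $115,620 − $45,186 = $70,434.

$70,434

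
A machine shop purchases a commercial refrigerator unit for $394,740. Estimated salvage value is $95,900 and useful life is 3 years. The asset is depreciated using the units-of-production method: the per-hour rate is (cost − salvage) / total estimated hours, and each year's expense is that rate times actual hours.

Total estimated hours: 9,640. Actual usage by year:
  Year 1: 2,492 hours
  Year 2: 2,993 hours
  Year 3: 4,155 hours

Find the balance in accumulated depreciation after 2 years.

Depreciable base = $394,740 − $95,900 = $298,840.
Rate = $298,840 / 9,640 hours = $31 per hour.
Year 1: 2,492 × $31 = $77,252. Book value $317,488.
Year 2: 2,993 × $31 = $92,783. Book value $224,705.
Accumulated through year 2 = $394,740 − $224,705 = $170,035.

$170,035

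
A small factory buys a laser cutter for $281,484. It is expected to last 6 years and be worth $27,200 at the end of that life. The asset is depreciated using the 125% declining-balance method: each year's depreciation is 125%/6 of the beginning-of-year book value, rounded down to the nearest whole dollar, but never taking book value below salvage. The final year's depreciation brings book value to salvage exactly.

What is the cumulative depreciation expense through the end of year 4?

$170,916

Depreciable base = $281,484 − $27,200 = $254,284.
Year 1: ⌊$281,484 × 125%/6⌋ = $58,642. Book value $222,842.
Year 2: ⌊$222,842 × 125%/6⌋ = $46,425. Book value $176,417.
Year 3: ⌊$176,417 × 125%/6⌋ = $36,753. Book value $139,664.
Year 4: ⌊$139,664 × 125%/6⌋ = $29,096. Book value $110,568.
Accumulated through year 4 = $281,484 − $110,568 = $170,916.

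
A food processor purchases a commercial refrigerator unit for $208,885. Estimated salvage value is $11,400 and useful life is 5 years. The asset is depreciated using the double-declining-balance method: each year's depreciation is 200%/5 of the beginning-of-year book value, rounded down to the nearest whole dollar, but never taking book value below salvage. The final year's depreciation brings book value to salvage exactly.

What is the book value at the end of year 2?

$75,199

Depreciable base = $208,885 − $11,400 = $197,485.
Year 1: ⌊$208,885 × 200%/5⌋ = $83,554. Book value $125,331.
Year 2: ⌊$125,331 × 200%/5⌋ = $50,132. Book value $75,199.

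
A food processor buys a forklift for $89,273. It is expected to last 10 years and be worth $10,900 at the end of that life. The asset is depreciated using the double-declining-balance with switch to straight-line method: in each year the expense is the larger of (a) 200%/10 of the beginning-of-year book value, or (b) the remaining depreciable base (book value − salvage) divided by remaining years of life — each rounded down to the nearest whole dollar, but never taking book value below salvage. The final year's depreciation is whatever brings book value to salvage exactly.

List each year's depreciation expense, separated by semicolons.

Depreciable base = $89,273 − $10,900 = $78,373.
Year 1: DB = ⌊$89,273 × 200%/10⌋ = $17,854; SL = ⌊$78,373/10⌋ = $7,837 → take DB $17,854. Book value $71,419.
Year 2: DB = ⌊$71,419 × 200%/10⌋ = $14,283; SL = ⌊$60,519/9⌋ = $6,724 → take DB $14,283. Book value $57,136.
Year 3: DB = ⌊$57,136 × 200%/10⌋ = $11,427; SL = ⌊$46,236/8⌋ = $5,779 → take DB $11,427. Book value $45,709.
Year 4: DB = ⌊$45,709 × 200%/10⌋ = $9,141; SL = ⌊$34,809/7⌋ = $4,972 → take DB $9,141. Book value $36,568.
Year 5: DB = ⌊$36,568 × 200%/10⌋ = $7,313; SL = ⌊$25,668/6⌋ = $4,278 → take DB $7,313. Book value $29,255.
Year 6: DB = ⌊$29,255 × 200%/10⌋ = $5,851; SL = ⌊$18,355/5⌋ = $3,671 → take DB $5,851. Book value $23,404.
Year 7: DB = ⌊$23,404 × 200%/10⌋ = $4,680; SL = ⌊$12,504/4⌋ = $3,126 → take DB $4,680. Book value $18,724.
Year 8: DB = ⌊$18,724 × 200%/10⌋ = $3,744; SL = ⌊$7,824/3⌋ = $2,608 → take DB $3,744. Book value $14,980.
Year 9: DB = ⌊$14,980 × 200%/10⌋ = $2,996; SL = ⌊$4,080/2⌋ = $2,040 → take DB $2,996. Book value $11,984.
Year 10 (final): $11,984 − $10,900 = $1,084. Book value $10,900.

$17,854; $14,283; $11,427; $9,141; $7,313; $5,851; $4,680; $3,744; $2,996; $1,084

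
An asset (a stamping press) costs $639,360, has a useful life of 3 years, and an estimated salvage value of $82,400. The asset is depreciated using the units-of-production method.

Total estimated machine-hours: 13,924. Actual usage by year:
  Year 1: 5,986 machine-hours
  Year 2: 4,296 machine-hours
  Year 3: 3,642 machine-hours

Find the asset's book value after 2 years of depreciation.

$228,080

Depreciable base = $639,360 − $82,400 = $556,960.
Rate = $556,960 / 13,924 machine-hours = $40 per machine-hour.
Year 1: 5,986 × $40 = $239,440. Book value $399,920.
Year 2: 4,296 × $40 = $171,840. Book value $228,080.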